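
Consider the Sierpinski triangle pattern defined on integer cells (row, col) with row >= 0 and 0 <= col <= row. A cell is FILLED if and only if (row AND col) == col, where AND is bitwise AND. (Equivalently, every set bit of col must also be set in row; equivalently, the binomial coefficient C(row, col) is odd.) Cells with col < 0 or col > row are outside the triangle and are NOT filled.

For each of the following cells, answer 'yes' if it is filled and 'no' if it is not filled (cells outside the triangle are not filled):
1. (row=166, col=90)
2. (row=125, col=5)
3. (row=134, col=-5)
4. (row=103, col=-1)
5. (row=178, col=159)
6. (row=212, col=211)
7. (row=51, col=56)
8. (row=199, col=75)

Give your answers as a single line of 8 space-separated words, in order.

Answer: no yes no no no no no no

Derivation:
(166,90): row=0b10100110, col=0b1011010, row AND col = 0b10 = 2; 2 != 90 -> empty
(125,5): row=0b1111101, col=0b101, row AND col = 0b101 = 5; 5 == 5 -> filled
(134,-5): col outside [0, 134] -> not filled
(103,-1): col outside [0, 103] -> not filled
(178,159): row=0b10110010, col=0b10011111, row AND col = 0b10010010 = 146; 146 != 159 -> empty
(212,211): row=0b11010100, col=0b11010011, row AND col = 0b11010000 = 208; 208 != 211 -> empty
(51,56): col outside [0, 51] -> not filled
(199,75): row=0b11000111, col=0b1001011, row AND col = 0b1000011 = 67; 67 != 75 -> empty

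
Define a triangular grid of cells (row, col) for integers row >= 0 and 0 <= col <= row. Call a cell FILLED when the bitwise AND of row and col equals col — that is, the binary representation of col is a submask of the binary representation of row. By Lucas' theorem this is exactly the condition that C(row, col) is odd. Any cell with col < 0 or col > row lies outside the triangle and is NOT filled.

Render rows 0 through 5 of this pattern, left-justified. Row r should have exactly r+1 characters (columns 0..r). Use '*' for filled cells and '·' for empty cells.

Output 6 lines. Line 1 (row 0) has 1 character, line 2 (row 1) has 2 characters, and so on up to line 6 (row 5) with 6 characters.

Answer: *
**
*·*
****
*···*
**··**

Derivation:
r0=0: *
r1=1: **
r2=10: *·*
r3=11: ****
r4=100: *···*
r5=101: **··**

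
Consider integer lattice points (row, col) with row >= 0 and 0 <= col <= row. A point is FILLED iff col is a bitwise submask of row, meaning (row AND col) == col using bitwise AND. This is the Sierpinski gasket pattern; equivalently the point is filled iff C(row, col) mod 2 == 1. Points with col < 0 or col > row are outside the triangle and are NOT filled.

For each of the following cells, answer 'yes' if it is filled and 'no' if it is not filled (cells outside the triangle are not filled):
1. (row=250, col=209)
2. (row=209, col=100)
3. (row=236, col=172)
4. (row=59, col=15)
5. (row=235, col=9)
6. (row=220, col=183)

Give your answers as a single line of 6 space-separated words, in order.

(250,209): row=0b11111010, col=0b11010001, row AND col = 0b11010000 = 208; 208 != 209 -> empty
(209,100): row=0b11010001, col=0b1100100, row AND col = 0b1000000 = 64; 64 != 100 -> empty
(236,172): row=0b11101100, col=0b10101100, row AND col = 0b10101100 = 172; 172 == 172 -> filled
(59,15): row=0b111011, col=0b1111, row AND col = 0b1011 = 11; 11 != 15 -> empty
(235,9): row=0b11101011, col=0b1001, row AND col = 0b1001 = 9; 9 == 9 -> filled
(220,183): row=0b11011100, col=0b10110111, row AND col = 0b10010100 = 148; 148 != 183 -> empty

Answer: no no yes no yes no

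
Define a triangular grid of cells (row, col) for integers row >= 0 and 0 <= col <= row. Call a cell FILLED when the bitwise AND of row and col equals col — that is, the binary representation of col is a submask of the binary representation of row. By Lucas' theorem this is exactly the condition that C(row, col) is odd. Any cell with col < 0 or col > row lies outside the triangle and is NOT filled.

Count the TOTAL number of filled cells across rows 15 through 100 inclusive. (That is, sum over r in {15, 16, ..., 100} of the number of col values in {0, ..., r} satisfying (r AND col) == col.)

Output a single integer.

Answer: 1194

Derivation:
r15=1111 pc4: +16 =16
r16=10000 pc1: +2 =18
r17=10001 pc2: +4 =22
r18=10010 pc2: +4 =26
r19=10011 pc3: +8 =34
r20=10100 pc2: +4 =38
r21=10101 pc3: +8 =46
r22=10110 pc3: +8 =54
r23=10111 pc4: +16 =70
r24=11000 pc2: +4 =74
r25=11001 pc3: +8 =82
r26=11010 pc3: +8 =90
r27=11011 pc4: +16 =106
r28=11100 pc3: +8 =114
r29=11101 pc4: +16 =130
r30=11110 pc4: +16 =146
r31=11111 pc5: +32 =178
r32=100000 pc1: +2 =180
r33=100001 pc2: +4 =184
r34=100010 pc2: +4 =188
r35=100011 pc3: +8 =196
r36=100100 pc2: +4 =200
r37=100101 pc3: +8 =208
r38=100110 pc3: +8 =216
r39=100111 pc4: +16 =232
r40=101000 pc2: +4 =236
r41=101001 pc3: +8 =244
r42=101010 pc3: +8 =252
r43=101011 pc4: +16 =268
r44=101100 pc3: +8 =276
r45=101101 pc4: +16 =292
r46=101110 pc4: +16 =308
r47=101111 pc5: +32 =340
r48=110000 pc2: +4 =344
r49=110001 pc3: +8 =352
r50=110010 pc3: +8 =360
r51=110011 pc4: +16 =376
r52=110100 pc3: +8 =384
r53=110101 pc4: +16 =400
r54=110110 pc4: +16 =416
r55=110111 pc5: +32 =448
r56=111000 pc3: +8 =456
r57=111001 pc4: +16 =472
r58=111010 pc4: +16 =488
r59=111011 pc5: +32 =520
r60=111100 pc4: +16 =536
r61=111101 pc5: +32 =568
r62=111110 pc5: +32 =600
r63=111111 pc6: +64 =664
r64=1000000 pc1: +2 =666
r65=1000001 pc2: +4 =670
r66=1000010 pc2: +4 =674
r67=1000011 pc3: +8 =682
r68=1000100 pc2: +4 =686
r69=1000101 pc3: +8 =694
r70=1000110 pc3: +8 =702
r71=1000111 pc4: +16 =718
r72=1001000 pc2: +4 =722
r73=1001001 pc3: +8 =730
r74=1001010 pc3: +8 =738
r75=1001011 pc4: +16 =754
r76=1001100 pc3: +8 =762
r77=1001101 pc4: +16 =778
r78=1001110 pc4: +16 =794
r79=1001111 pc5: +32 =826
r80=1010000 pc2: +4 =830
r81=1010001 pc3: +8 =838
r82=1010010 pc3: +8 =846
r83=1010011 pc4: +16 =862
r84=1010100 pc3: +8 =870
r85=1010101 pc4: +16 =886
r86=1010110 pc4: +16 =902
r87=1010111 pc5: +32 =934
r88=1011000 pc3: +8 =942
r89=1011001 pc4: +16 =958
r90=1011010 pc4: +16 =974
r91=1011011 pc5: +32 =1006
r92=1011100 pc4: +16 =1022
r93=1011101 pc5: +32 =1054
r94=1011110 pc5: +32 =1086
r95=1011111 pc6: +64 =1150
r96=1100000 pc2: +4 =1154
r97=1100001 pc3: +8 =1162
r98=1100010 pc3: +8 =1170
r99=1100011 pc4: +16 =1186
r100=1100100 pc3: +8 =1194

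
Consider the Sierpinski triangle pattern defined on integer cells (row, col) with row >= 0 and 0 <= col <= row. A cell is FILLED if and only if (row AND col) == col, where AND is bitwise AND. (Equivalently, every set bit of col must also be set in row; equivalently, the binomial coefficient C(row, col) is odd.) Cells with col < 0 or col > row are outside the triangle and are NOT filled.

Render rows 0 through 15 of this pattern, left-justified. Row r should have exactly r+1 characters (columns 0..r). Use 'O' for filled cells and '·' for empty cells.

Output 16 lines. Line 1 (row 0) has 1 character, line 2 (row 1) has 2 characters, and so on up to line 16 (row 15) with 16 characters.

r0=0: O
r1=1: OO
r2=10: O·O
r3=11: OOOO
r4=100: O···O
r5=101: OO··OO
r6=110: O·O·O·O
r7=111: OOOOOOOO
r8=1000: O·······O
r9=1001: OO······OO
r10=1010: O·O·····O·O
r11=1011: OOOO····OOOO
r12=1100: O···O···O···O
r13=1101: OO··OO··OO··OO
r14=1110: O·O·O·O·O·O·O·O
r15=1111: OOOOOOOOOOOOOOOO

Answer: O
OO
O·O
OOOO
O···O
OO··OO
O·O·O·O
OOOOOOOO
O·······O
OO······OO
O·O·····O·O
OOOO····OOOO
O···O···O···O
OO··OO··OO··OO
O·O·O·O·O·O·O·O
OOOOOOOOOOOOOOOO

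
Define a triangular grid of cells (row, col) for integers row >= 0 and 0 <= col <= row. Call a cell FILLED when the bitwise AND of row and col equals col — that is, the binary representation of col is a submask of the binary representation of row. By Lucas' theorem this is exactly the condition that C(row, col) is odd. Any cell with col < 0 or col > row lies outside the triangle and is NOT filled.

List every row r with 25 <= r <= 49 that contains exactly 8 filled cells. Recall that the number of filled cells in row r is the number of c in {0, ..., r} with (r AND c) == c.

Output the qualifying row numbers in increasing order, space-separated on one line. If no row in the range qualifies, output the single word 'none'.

Row r has 2^popcount(r) filled cells, so we need popcount(r) = log2(8) = 3.
Scan r = 25..49 and keep those with exactly 3 one-bits:
r=25=11001 popcount=3 -> KEEP
r=26=11010 popcount=3 -> KEEP
r=27=11011 popcount=4 -> skip
r=28=11100 popcount=3 -> KEEP
r=29=11101 popcount=4 -> skip
r=30=11110 popcount=4 -> skip
r=31=11111 popcount=5 -> skip
r=32=100000 popcount=1 -> skip
r=33=100001 popcount=2 -> skip
r=34=100010 popcount=2 -> skip
r=35=100011 popcount=3 -> KEEP
r=36=100100 popcount=2 -> skip
r=37=100101 popcount=3 -> KEEP
r=38=100110 popcount=3 -> KEEP
r=39=100111 popcount=4 -> skip
r=40=101000 popcount=2 -> skip
r=41=101001 popcount=3 -> KEEP
r=42=101010 popcount=3 -> KEEP
r=43=101011 popcount=4 -> skip
r=44=101100 popcount=3 -> KEEP
r=45=101101 popcount=4 -> skip
r=46=101110 popcount=4 -> skip
r=47=101111 popcount=5 -> skip
r=48=110000 popcount=2 -> skip
r=49=110001 popcount=3 -> KEEP
Kept rows: 25 26 28 35 37 38 41 42 44 49

Answer: 25 26 28 35 37 38 41 42 44 49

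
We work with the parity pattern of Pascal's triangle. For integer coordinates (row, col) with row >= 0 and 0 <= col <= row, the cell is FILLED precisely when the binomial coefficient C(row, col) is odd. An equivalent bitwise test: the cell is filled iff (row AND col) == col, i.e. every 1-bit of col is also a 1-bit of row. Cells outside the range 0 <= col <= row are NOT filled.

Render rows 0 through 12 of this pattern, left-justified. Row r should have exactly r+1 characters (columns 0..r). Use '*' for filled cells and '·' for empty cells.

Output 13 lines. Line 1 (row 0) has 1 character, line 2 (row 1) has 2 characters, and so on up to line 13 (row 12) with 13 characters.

Answer: *
**
*·*
****
*···*
**··**
*·*·*·*
********
*·······*
**······**
*·*·····*·*
****····****
*···*···*···*

Derivation:
r0=0: *
r1=1: **
r2=10: *·*
r3=11: ****
r4=100: *···*
r5=101: **··**
r6=110: *·*·*·*
r7=111: ********
r8=1000: *·······*
r9=1001: **······**
r10=1010: *·*·····*·*
r11=1011: ****····****
r12=1100: *···*···*···*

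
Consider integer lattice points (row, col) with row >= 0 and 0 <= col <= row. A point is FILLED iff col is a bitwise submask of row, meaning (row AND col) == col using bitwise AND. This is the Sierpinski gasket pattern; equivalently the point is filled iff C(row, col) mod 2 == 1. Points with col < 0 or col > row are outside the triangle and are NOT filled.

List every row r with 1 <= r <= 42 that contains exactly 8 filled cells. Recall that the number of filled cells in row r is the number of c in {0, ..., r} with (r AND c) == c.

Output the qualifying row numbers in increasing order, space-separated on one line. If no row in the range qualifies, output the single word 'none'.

Answer: 7 11 13 14 19 21 22 25 26 28 35 37 38 41 42

Derivation:
Row r has 2^popcount(r) filled cells, so we need popcount(r) = log2(8) = 3.
Scan r = 1..42 and keep those with exactly 3 one-bits:
r=1=1 popcount=1 -> skip
r=2=10 popcount=1 -> skip
r=3=11 popcount=2 -> skip
r=4=100 popcount=1 -> skip
r=5=101 popcount=2 -> skip
r=6=110 popcount=2 -> skip
r=7=111 popcount=3 -> KEEP
r=8=1000 popcount=1 -> skip
r=9=1001 popcount=2 -> skip
r=10=1010 popcount=2 -> skip
r=11=1011 popcount=3 -> KEEP
r=12=1100 popcount=2 -> skip
r=13=1101 popcount=3 -> KEEP
r=14=1110 popcount=3 -> KEEP
r=15=1111 popcount=4 -> skip
r=16=10000 popcount=1 -> skip
r=17=10001 popcount=2 -> skip
r=18=10010 popcount=2 -> skip
r=19=10011 popcount=3 -> KEEP
r=20=10100 popcount=2 -> skip
r=21=10101 popcount=3 -> KEEP
r=22=10110 popcount=3 -> KEEP
r=23=10111 popcount=4 -> skip
r=24=11000 popcount=2 -> skip
r=25=11001 popcount=3 -> KEEP
r=26=11010 popcount=3 -> KEEP
r=27=11011 popcount=4 -> skip
r=28=11100 popcount=3 -> KEEP
r=29=11101 popcount=4 -> skip
r=30=11110 popcount=4 -> skip
r=31=11111 popcount=5 -> skip
r=32=100000 popcount=1 -> skip
r=33=100001 popcount=2 -> skip
r=34=100010 popcount=2 -> skip
r=35=100011 popcount=3 -> KEEP
r=36=100100 popcount=2 -> skip
r=37=100101 popcount=3 -> KEEP
r=38=100110 popcount=3 -> KEEP
r=39=100111 popcount=4 -> skip
r=40=101000 popcount=2 -> skip
r=41=101001 popcount=3 -> KEEP
r=42=101010 popcount=3 -> KEEP
Kept rows: 7 11 13 14 19 21 22 25 26 28 35 37 38 41 42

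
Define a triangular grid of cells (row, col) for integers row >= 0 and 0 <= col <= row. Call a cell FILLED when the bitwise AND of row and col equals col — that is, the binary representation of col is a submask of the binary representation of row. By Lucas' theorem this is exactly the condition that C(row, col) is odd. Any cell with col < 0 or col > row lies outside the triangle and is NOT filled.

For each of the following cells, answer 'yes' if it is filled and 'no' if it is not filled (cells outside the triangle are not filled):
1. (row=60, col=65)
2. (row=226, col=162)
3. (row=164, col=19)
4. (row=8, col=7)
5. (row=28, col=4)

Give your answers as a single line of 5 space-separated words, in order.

(60,65): col outside [0, 60] -> not filled
(226,162): row=0b11100010, col=0b10100010, row AND col = 0b10100010 = 162; 162 == 162 -> filled
(164,19): row=0b10100100, col=0b10011, row AND col = 0b0 = 0; 0 != 19 -> empty
(8,7): row=0b1000, col=0b111, row AND col = 0b0 = 0; 0 != 7 -> empty
(28,4): row=0b11100, col=0b100, row AND col = 0b100 = 4; 4 == 4 -> filled

Answer: no yes no no yes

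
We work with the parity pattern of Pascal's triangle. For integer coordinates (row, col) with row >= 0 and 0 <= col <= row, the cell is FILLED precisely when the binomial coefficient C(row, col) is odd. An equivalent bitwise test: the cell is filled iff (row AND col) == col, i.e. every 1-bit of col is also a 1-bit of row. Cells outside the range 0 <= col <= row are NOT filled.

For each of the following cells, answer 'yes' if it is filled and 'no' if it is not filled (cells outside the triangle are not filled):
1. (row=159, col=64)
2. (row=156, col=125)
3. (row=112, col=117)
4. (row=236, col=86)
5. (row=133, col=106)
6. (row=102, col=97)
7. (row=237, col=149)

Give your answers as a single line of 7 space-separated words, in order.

Answer: no no no no no no no

Derivation:
(159,64): row=0b10011111, col=0b1000000, row AND col = 0b0 = 0; 0 != 64 -> empty
(156,125): row=0b10011100, col=0b1111101, row AND col = 0b11100 = 28; 28 != 125 -> empty
(112,117): col outside [0, 112] -> not filled
(236,86): row=0b11101100, col=0b1010110, row AND col = 0b1000100 = 68; 68 != 86 -> empty
(133,106): row=0b10000101, col=0b1101010, row AND col = 0b0 = 0; 0 != 106 -> empty
(102,97): row=0b1100110, col=0b1100001, row AND col = 0b1100000 = 96; 96 != 97 -> empty
(237,149): row=0b11101101, col=0b10010101, row AND col = 0b10000101 = 133; 133 != 149 -> empty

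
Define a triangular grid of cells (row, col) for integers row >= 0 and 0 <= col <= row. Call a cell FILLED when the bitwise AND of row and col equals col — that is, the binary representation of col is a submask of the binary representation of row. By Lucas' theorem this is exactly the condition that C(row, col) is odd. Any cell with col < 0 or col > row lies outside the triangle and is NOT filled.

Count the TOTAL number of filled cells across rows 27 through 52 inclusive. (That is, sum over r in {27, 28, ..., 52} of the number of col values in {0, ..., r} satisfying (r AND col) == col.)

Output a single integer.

Answer: 294

Derivation:
r27=11011 pc4: +16 =16
r28=11100 pc3: +8 =24
r29=11101 pc4: +16 =40
r30=11110 pc4: +16 =56
r31=11111 pc5: +32 =88
r32=100000 pc1: +2 =90
r33=100001 pc2: +4 =94
r34=100010 pc2: +4 =98
r35=100011 pc3: +8 =106
r36=100100 pc2: +4 =110
r37=100101 pc3: +8 =118
r38=100110 pc3: +8 =126
r39=100111 pc4: +16 =142
r40=101000 pc2: +4 =146
r41=101001 pc3: +8 =154
r42=101010 pc3: +8 =162
r43=101011 pc4: +16 =178
r44=101100 pc3: +8 =186
r45=101101 pc4: +16 =202
r46=101110 pc4: +16 =218
r47=101111 pc5: +32 =250
r48=110000 pc2: +4 =254
r49=110001 pc3: +8 =262
r50=110010 pc3: +8 =270
r51=110011 pc4: +16 =286
r52=110100 pc3: +8 =294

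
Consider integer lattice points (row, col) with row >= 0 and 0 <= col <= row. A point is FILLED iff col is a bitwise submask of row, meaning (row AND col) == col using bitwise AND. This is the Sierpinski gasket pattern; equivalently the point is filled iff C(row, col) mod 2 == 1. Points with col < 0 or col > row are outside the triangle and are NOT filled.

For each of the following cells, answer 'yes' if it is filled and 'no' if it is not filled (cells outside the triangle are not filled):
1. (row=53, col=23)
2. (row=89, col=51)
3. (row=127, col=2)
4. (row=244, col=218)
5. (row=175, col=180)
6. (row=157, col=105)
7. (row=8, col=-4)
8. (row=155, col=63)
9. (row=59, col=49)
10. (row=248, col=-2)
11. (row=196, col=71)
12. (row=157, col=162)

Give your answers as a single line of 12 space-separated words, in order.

(53,23): row=0b110101, col=0b10111, row AND col = 0b10101 = 21; 21 != 23 -> empty
(89,51): row=0b1011001, col=0b110011, row AND col = 0b10001 = 17; 17 != 51 -> empty
(127,2): row=0b1111111, col=0b10, row AND col = 0b10 = 2; 2 == 2 -> filled
(244,218): row=0b11110100, col=0b11011010, row AND col = 0b11010000 = 208; 208 != 218 -> empty
(175,180): col outside [0, 175] -> not filled
(157,105): row=0b10011101, col=0b1101001, row AND col = 0b1001 = 9; 9 != 105 -> empty
(8,-4): col outside [0, 8] -> not filled
(155,63): row=0b10011011, col=0b111111, row AND col = 0b11011 = 27; 27 != 63 -> empty
(59,49): row=0b111011, col=0b110001, row AND col = 0b110001 = 49; 49 == 49 -> filled
(248,-2): col outside [0, 248] -> not filled
(196,71): row=0b11000100, col=0b1000111, row AND col = 0b1000100 = 68; 68 != 71 -> empty
(157,162): col outside [0, 157] -> not filled

Answer: no no yes no no no no no yes no no no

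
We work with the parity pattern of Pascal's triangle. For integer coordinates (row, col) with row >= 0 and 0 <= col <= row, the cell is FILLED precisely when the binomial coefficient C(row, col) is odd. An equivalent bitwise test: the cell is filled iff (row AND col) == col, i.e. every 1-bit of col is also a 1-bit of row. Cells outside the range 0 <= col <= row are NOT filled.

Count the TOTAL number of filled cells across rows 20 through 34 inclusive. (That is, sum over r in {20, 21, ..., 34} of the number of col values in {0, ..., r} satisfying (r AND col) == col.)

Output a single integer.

Answer: 154

Derivation:
r20=10100 pc2: +4 =4
r21=10101 pc3: +8 =12
r22=10110 pc3: +8 =20
r23=10111 pc4: +16 =36
r24=11000 pc2: +4 =40
r25=11001 pc3: +8 =48
r26=11010 pc3: +8 =56
r27=11011 pc4: +16 =72
r28=11100 pc3: +8 =80
r29=11101 pc4: +16 =96
r30=11110 pc4: +16 =112
r31=11111 pc5: +32 =144
r32=100000 pc1: +2 =146
r33=100001 pc2: +4 =150
r34=100010 pc2: +4 =154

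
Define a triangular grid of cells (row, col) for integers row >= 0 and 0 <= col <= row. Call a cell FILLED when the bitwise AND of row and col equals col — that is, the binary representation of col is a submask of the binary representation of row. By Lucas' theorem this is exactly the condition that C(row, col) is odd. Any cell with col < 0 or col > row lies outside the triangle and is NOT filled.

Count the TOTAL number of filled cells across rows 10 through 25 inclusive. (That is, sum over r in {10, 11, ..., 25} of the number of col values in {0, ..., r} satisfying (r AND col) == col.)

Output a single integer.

r10=1010 pc2: +4 =4
r11=1011 pc3: +8 =12
r12=1100 pc2: +4 =16
r13=1101 pc3: +8 =24
r14=1110 pc3: +8 =32
r15=1111 pc4: +16 =48
r16=10000 pc1: +2 =50
r17=10001 pc2: +4 =54
r18=10010 pc2: +4 =58
r19=10011 pc3: +8 =66
r20=10100 pc2: +4 =70
r21=10101 pc3: +8 =78
r22=10110 pc3: +8 =86
r23=10111 pc4: +16 =102
r24=11000 pc2: +4 =106
r25=11001 pc3: +8 =114

Answer: 114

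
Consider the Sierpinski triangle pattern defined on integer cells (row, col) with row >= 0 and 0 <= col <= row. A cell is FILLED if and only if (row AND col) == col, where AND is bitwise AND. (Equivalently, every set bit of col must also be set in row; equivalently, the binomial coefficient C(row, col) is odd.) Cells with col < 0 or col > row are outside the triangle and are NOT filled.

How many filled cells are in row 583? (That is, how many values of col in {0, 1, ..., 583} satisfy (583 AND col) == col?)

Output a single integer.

583 in binary = 1001000111
popcount(583) = number of 1-bits in 1001000111 = 5
A col c satisfies (583 AND c) == c iff every set bit of c is also set in 583; each of the 5 set bits of 583 can independently be on or off in c.
count = 2^5 = 32

Answer: 32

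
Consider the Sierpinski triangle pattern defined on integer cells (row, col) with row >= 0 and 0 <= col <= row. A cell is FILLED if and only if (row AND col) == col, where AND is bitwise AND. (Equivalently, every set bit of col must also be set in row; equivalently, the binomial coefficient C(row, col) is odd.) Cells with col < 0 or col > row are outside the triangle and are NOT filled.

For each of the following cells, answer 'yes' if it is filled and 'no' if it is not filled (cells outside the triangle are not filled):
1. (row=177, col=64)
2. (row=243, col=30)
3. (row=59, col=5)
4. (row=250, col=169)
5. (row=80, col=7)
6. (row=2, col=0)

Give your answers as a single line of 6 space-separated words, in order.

(177,64): row=0b10110001, col=0b1000000, row AND col = 0b0 = 0; 0 != 64 -> empty
(243,30): row=0b11110011, col=0b11110, row AND col = 0b10010 = 18; 18 != 30 -> empty
(59,5): row=0b111011, col=0b101, row AND col = 0b1 = 1; 1 != 5 -> empty
(250,169): row=0b11111010, col=0b10101001, row AND col = 0b10101000 = 168; 168 != 169 -> empty
(80,7): row=0b1010000, col=0b111, row AND col = 0b0 = 0; 0 != 7 -> empty
(2,0): row=0b10, col=0b0, row AND col = 0b0 = 0; 0 == 0 -> filled

Answer: no no no no no yes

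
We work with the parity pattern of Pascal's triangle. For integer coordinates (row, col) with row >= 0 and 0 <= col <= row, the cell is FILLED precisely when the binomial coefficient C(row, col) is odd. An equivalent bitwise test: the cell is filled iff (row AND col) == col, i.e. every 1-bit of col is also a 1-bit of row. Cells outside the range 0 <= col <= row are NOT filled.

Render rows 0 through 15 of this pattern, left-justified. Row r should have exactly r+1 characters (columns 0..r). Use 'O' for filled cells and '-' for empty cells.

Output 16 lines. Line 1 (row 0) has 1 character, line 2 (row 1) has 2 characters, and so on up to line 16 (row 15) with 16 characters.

Answer: O
OO
O-O
OOOO
O---O
OO--OO
O-O-O-O
OOOOOOOO
O-------O
OO------OO
O-O-----O-O
OOOO----OOOO
O---O---O---O
OO--OO--OO--OO
O-O-O-O-O-O-O-O
OOOOOOOOOOOOOOOO

Derivation:
r0=0: O
r1=1: OO
r2=10: O-O
r3=11: OOOO
r4=100: O---O
r5=101: OO--OO
r6=110: O-O-O-O
r7=111: OOOOOOOO
r8=1000: O-------O
r9=1001: OO------OO
r10=1010: O-O-----O-O
r11=1011: OOOO----OOOO
r12=1100: O---O---O---O
r13=1101: OO--OO--OO--OO
r14=1110: O-O-O-O-O-O-O-O
r15=1111: OOOOOOOOOOOOOOOO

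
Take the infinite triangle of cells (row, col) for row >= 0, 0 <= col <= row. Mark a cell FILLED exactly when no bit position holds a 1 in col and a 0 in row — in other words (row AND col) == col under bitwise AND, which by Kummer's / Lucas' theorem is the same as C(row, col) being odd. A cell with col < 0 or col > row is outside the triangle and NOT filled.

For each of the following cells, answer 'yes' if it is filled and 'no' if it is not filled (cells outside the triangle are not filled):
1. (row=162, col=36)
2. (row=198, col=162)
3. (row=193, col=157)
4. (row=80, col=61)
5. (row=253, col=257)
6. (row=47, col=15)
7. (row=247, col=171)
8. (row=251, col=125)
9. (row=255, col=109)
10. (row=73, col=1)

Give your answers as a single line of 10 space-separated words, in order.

(162,36): row=0b10100010, col=0b100100, row AND col = 0b100000 = 32; 32 != 36 -> empty
(198,162): row=0b11000110, col=0b10100010, row AND col = 0b10000010 = 130; 130 != 162 -> empty
(193,157): row=0b11000001, col=0b10011101, row AND col = 0b10000001 = 129; 129 != 157 -> empty
(80,61): row=0b1010000, col=0b111101, row AND col = 0b10000 = 16; 16 != 61 -> empty
(253,257): col outside [0, 253] -> not filled
(47,15): row=0b101111, col=0b1111, row AND col = 0b1111 = 15; 15 == 15 -> filled
(247,171): row=0b11110111, col=0b10101011, row AND col = 0b10100011 = 163; 163 != 171 -> empty
(251,125): row=0b11111011, col=0b1111101, row AND col = 0b1111001 = 121; 121 != 125 -> empty
(255,109): row=0b11111111, col=0b1101101, row AND col = 0b1101101 = 109; 109 == 109 -> filled
(73,1): row=0b1001001, col=0b1, row AND col = 0b1 = 1; 1 == 1 -> filled

Answer: no no no no no yes no no yes yes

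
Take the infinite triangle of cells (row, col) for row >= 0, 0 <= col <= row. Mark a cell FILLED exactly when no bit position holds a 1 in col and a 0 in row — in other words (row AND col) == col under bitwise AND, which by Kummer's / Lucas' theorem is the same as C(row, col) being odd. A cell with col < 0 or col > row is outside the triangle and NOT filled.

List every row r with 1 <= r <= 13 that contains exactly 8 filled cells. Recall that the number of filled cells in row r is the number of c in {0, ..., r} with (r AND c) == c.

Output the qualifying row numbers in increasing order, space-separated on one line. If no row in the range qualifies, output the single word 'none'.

Answer: 7 11 13

Derivation:
Row r has 2^popcount(r) filled cells, so we need popcount(r) = log2(8) = 3.
Scan r = 1..13 and keep those with exactly 3 one-bits:
r=1=1 popcount=1 -> skip
r=2=10 popcount=1 -> skip
r=3=11 popcount=2 -> skip
r=4=100 popcount=1 -> skip
r=5=101 popcount=2 -> skip
r=6=110 popcount=2 -> skip
r=7=111 popcount=3 -> KEEP
r=8=1000 popcount=1 -> skip
r=9=1001 popcount=2 -> skip
r=10=1010 popcount=2 -> skip
r=11=1011 popcount=3 -> KEEP
r=12=1100 popcount=2 -> skip
r=13=1101 popcount=3 -> KEEP
Kept rows: 7 11 13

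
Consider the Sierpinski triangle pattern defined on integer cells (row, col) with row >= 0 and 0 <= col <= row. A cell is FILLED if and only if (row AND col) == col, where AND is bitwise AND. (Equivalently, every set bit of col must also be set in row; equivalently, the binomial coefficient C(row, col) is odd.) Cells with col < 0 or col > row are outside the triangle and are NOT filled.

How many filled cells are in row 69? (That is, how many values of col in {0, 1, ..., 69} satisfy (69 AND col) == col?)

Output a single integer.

Answer: 8

Derivation:
69 in binary = 1000101
popcount(69) = number of 1-bits in 1000101 = 3
A col c satisfies (69 AND c) == c iff every set bit of c is also set in 69; each of the 3 set bits of 69 can independently be on or off in c.
count = 2^3 = 8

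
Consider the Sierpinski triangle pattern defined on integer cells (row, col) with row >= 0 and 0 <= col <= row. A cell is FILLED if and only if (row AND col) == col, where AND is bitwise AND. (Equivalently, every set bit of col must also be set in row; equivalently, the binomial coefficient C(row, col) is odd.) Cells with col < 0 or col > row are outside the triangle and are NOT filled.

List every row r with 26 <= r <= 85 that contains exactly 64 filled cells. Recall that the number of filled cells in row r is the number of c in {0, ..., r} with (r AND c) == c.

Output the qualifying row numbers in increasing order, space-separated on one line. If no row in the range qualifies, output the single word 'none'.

Row r has 2^popcount(r) filled cells, so we need popcount(r) = log2(64) = 6.
Scan r = 26..85 and keep those with exactly 6 one-bits:
r=26=11010 popcount=3 -> skip
r=27=11011 popcount=4 -> skip
r=28=11100 popcount=3 -> skip
r=29=11101 popcount=4 -> skip
r=30=11110 popcount=4 -> skip
r=31=11111 popcount=5 -> skip
r=32=100000 popcount=1 -> skip
r=33=100001 popcount=2 -> skip
r=34=100010 popcount=2 -> skip
r=35=100011 popcount=3 -> skip
r=36=100100 popcount=2 -> skip
r=37=100101 popcount=3 -> skip
r=38=100110 popcount=3 -> skip
r=39=100111 popcount=4 -> skip
r=40=101000 popcount=2 -> skip
r=41=101001 popcount=3 -> skip
r=42=101010 popcount=3 -> skip
r=43=101011 popcount=4 -> skip
r=44=101100 popcount=3 -> skip
r=45=101101 popcount=4 -> skip
r=46=101110 popcount=4 -> skip
r=47=101111 popcount=5 -> skip
r=48=110000 popcount=2 -> skip
r=49=110001 popcount=3 -> skip
r=50=110010 popcount=3 -> skip
r=51=110011 popcount=4 -> skip
r=52=110100 popcount=3 -> skip
r=53=110101 popcount=4 -> skip
r=54=110110 popcount=4 -> skip
r=55=110111 popcount=5 -> skip
r=56=111000 popcount=3 -> skip
r=57=111001 popcount=4 -> skip
r=58=111010 popcount=4 -> skip
r=59=111011 popcount=5 -> skip
r=60=111100 popcount=4 -> skip
r=61=111101 popcount=5 -> skip
r=62=111110 popcount=5 -> skip
r=63=111111 popcount=6 -> KEEP
r=64=1000000 popcount=1 -> skip
r=65=1000001 popcount=2 -> skip
r=66=1000010 popcount=2 -> skip
r=67=1000011 popcount=3 -> skip
r=68=1000100 popcount=2 -> skip
r=69=1000101 popcount=3 -> skip
r=70=1000110 popcount=3 -> skip
r=71=1000111 popcount=4 -> skip
r=72=1001000 popcount=2 -> skip
r=73=1001001 popcount=3 -> skip
r=74=1001010 popcount=3 -> skip
r=75=1001011 popcount=4 -> skip
r=76=1001100 popcount=3 -> skip
r=77=1001101 popcount=4 -> skip
r=78=1001110 popcount=4 -> skip
r=79=1001111 popcount=5 -> skip
r=80=1010000 popcount=2 -> skip
r=81=1010001 popcount=3 -> skip
r=82=1010010 popcount=3 -> skip
r=83=1010011 popcount=4 -> skip
r=84=1010100 popcount=3 -> skip
r=85=1010101 popcount=4 -> skip
Kept rows: 63

Answer: 63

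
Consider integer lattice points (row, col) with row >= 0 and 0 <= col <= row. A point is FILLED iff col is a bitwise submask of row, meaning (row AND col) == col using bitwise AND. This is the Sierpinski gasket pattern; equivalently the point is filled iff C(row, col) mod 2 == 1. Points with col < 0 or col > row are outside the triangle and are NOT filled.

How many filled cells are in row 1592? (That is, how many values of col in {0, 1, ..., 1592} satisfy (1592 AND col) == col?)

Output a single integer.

1592 in binary = 11000111000
popcount(1592) = number of 1-bits in 11000111000 = 5
A col c satisfies (1592 AND c) == c iff every set bit of c is also set in 1592; each of the 5 set bits of 1592 can independently be on or off in c.
count = 2^5 = 32

Answer: 32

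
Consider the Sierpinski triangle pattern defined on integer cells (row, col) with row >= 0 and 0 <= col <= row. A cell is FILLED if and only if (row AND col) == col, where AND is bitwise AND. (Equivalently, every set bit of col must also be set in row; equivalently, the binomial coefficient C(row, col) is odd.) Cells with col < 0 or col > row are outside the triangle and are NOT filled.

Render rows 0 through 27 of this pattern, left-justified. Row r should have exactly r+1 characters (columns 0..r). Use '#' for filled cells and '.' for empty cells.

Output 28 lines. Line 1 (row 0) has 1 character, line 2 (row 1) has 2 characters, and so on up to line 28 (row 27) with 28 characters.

r0=0: #
r1=1: ##
r2=10: #.#
r3=11: ####
r4=100: #...#
r5=101: ##..##
r6=110: #.#.#.#
r7=111: ########
r8=1000: #.......#
r9=1001: ##......##
r10=1010: #.#.....#.#
r11=1011: ####....####
r12=1100: #...#...#...#
r13=1101: ##..##..##..##
r14=1110: #.#.#.#.#.#.#.#
r15=1111: ################
r16=10000: #...............#
r17=10001: ##..............##
r18=10010: #.#.............#.#
r19=10011: ####............####
r20=10100: #...#...........#...#
r21=10101: ##..##..........##..##
r22=10110: #.#.#.#.........#.#.#.#
r23=10111: ########........########
r24=11000: #.......#.......#.......#
r25=11001: ##......##......##......##
r26=11010: #.#.....#.#.....#.#.....#.#
r27=11011: ####....####....####....####

Answer: #
##
#.#
####
#...#
##..##
#.#.#.#
########
#.......#
##......##
#.#.....#.#
####....####
#...#...#...#
##..##..##..##
#.#.#.#.#.#.#.#
################
#...............#
##..............##
#.#.............#.#
####............####
#...#...........#...#
##..##..........##..##
#.#.#.#.........#.#.#.#
########........########
#.......#.......#.......#
##......##......##......##
#.#.....#.#.....#.#.....#.#
####....####....####....####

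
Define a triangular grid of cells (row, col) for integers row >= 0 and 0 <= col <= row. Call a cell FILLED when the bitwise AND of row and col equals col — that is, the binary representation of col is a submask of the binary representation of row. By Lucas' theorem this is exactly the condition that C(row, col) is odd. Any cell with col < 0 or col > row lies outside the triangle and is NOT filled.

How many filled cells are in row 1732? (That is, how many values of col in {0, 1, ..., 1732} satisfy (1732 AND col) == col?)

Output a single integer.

Answer: 32

Derivation:
1732 in binary = 11011000100
popcount(1732) = number of 1-bits in 11011000100 = 5
A col c satisfies (1732 AND c) == c iff every set bit of c is also set in 1732; each of the 5 set bits of 1732 can independently be on or off in c.
count = 2^5 = 32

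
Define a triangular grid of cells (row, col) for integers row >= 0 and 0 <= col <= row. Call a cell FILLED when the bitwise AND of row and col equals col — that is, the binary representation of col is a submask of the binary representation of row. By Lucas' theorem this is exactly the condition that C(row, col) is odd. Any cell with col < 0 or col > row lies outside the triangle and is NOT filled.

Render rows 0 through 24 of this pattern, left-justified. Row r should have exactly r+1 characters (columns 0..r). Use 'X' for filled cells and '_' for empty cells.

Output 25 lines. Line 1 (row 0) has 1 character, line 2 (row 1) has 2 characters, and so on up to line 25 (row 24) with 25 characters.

Answer: X
XX
X_X
XXXX
X___X
XX__XX
X_X_X_X
XXXXXXXX
X_______X
XX______XX
X_X_____X_X
XXXX____XXXX
X___X___X___X
XX__XX__XX__XX
X_X_X_X_X_X_X_X
XXXXXXXXXXXXXXXX
X_______________X
XX______________XX
X_X_____________X_X
XXXX____________XXXX
X___X___________X___X
XX__XX__________XX__XX
X_X_X_X_________X_X_X_X
XXXXXXXX________XXXXXXXX
X_______X_______X_______X

Derivation:
r0=0: X
r1=1: XX
r2=10: X_X
r3=11: XXXX
r4=100: X___X
r5=101: XX__XX
r6=110: X_X_X_X
r7=111: XXXXXXXX
r8=1000: X_______X
r9=1001: XX______XX
r10=1010: X_X_____X_X
r11=1011: XXXX____XXXX
r12=1100: X___X___X___X
r13=1101: XX__XX__XX__XX
r14=1110: X_X_X_X_X_X_X_X
r15=1111: XXXXXXXXXXXXXXXX
r16=10000: X_______________X
r17=10001: XX______________XX
r18=10010: X_X_____________X_X
r19=10011: XXXX____________XXXX
r20=10100: X___X___________X___X
r21=10101: XX__XX__________XX__XX
r22=10110: X_X_X_X_________X_X_X_X
r23=10111: XXXXXXXX________XXXXXXXX
r24=11000: X_______X_______X_______X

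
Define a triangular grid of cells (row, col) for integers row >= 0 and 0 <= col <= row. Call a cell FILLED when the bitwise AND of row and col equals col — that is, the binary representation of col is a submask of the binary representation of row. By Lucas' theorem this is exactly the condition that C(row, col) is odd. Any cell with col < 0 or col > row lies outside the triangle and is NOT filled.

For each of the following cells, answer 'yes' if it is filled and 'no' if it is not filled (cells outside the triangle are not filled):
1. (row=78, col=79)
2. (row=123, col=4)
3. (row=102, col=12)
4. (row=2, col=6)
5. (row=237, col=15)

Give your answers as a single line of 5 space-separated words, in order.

(78,79): col outside [0, 78] -> not filled
(123,4): row=0b1111011, col=0b100, row AND col = 0b0 = 0; 0 != 4 -> empty
(102,12): row=0b1100110, col=0b1100, row AND col = 0b100 = 4; 4 != 12 -> empty
(2,6): col outside [0, 2] -> not filled
(237,15): row=0b11101101, col=0b1111, row AND col = 0b1101 = 13; 13 != 15 -> empty

Answer: no no no no no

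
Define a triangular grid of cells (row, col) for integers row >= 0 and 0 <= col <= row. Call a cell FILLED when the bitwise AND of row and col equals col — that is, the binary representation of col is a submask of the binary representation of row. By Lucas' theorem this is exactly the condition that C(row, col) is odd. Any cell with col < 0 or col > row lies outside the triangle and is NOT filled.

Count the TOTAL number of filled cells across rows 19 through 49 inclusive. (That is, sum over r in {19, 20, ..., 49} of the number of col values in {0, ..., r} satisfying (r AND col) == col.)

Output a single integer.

Answer: 326

Derivation:
r19=10011 pc3: +8 =8
r20=10100 pc2: +4 =12
r21=10101 pc3: +8 =20
r22=10110 pc3: +8 =28
r23=10111 pc4: +16 =44
r24=11000 pc2: +4 =48
r25=11001 pc3: +8 =56
r26=11010 pc3: +8 =64
r27=11011 pc4: +16 =80
r28=11100 pc3: +8 =88
r29=11101 pc4: +16 =104
r30=11110 pc4: +16 =120
r31=11111 pc5: +32 =152
r32=100000 pc1: +2 =154
r33=100001 pc2: +4 =158
r34=100010 pc2: +4 =162
r35=100011 pc3: +8 =170
r36=100100 pc2: +4 =174
r37=100101 pc3: +8 =182
r38=100110 pc3: +8 =190
r39=100111 pc4: +16 =206
r40=101000 pc2: +4 =210
r41=101001 pc3: +8 =218
r42=101010 pc3: +8 =226
r43=101011 pc4: +16 =242
r44=101100 pc3: +8 =250
r45=101101 pc4: +16 =266
r46=101110 pc4: +16 =282
r47=101111 pc5: +32 =314
r48=110000 pc2: +4 =318
r49=110001 pc3: +8 =326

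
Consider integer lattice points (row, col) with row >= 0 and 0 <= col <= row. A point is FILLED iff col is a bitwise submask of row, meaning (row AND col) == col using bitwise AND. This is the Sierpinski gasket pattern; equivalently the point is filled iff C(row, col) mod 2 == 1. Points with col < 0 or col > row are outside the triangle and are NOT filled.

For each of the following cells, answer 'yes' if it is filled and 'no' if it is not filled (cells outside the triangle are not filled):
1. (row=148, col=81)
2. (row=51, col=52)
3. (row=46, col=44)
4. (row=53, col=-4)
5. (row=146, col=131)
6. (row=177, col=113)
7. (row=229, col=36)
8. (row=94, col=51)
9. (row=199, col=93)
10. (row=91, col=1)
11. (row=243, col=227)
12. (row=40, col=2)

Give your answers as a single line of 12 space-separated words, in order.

Answer: no no yes no no no yes no no yes yes no

Derivation:
(148,81): row=0b10010100, col=0b1010001, row AND col = 0b10000 = 16; 16 != 81 -> empty
(51,52): col outside [0, 51] -> not filled
(46,44): row=0b101110, col=0b101100, row AND col = 0b101100 = 44; 44 == 44 -> filled
(53,-4): col outside [0, 53] -> not filled
(146,131): row=0b10010010, col=0b10000011, row AND col = 0b10000010 = 130; 130 != 131 -> empty
(177,113): row=0b10110001, col=0b1110001, row AND col = 0b110001 = 49; 49 != 113 -> empty
(229,36): row=0b11100101, col=0b100100, row AND col = 0b100100 = 36; 36 == 36 -> filled
(94,51): row=0b1011110, col=0b110011, row AND col = 0b10010 = 18; 18 != 51 -> empty
(199,93): row=0b11000111, col=0b1011101, row AND col = 0b1000101 = 69; 69 != 93 -> empty
(91,1): row=0b1011011, col=0b1, row AND col = 0b1 = 1; 1 == 1 -> filled
(243,227): row=0b11110011, col=0b11100011, row AND col = 0b11100011 = 227; 227 == 227 -> filled
(40,2): row=0b101000, col=0b10, row AND col = 0b0 = 0; 0 != 2 -> empty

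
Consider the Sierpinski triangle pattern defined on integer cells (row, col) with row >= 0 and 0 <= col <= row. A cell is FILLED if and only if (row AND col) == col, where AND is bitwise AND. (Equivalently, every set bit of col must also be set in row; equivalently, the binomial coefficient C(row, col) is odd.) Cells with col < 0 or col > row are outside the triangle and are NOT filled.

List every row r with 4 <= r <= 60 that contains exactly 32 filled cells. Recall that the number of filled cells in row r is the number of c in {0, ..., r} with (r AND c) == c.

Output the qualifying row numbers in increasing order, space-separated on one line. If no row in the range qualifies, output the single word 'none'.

Row r has 2^popcount(r) filled cells, so we need popcount(r) = log2(32) = 5.
Scan r = 4..60 and keep those with exactly 5 one-bits:
r=4=100 popcount=1 -> skip
r=5=101 popcount=2 -> skip
r=6=110 popcount=2 -> skip
r=7=111 popcount=3 -> skip
r=8=1000 popcount=1 -> skip
r=9=1001 popcount=2 -> skip
r=10=1010 popcount=2 -> skip
r=11=1011 popcount=3 -> skip
r=12=1100 popcount=2 -> skip
r=13=1101 popcount=3 -> skip
r=14=1110 popcount=3 -> skip
r=15=1111 popcount=4 -> skip
r=16=10000 popcount=1 -> skip
r=17=10001 popcount=2 -> skip
r=18=10010 popcount=2 -> skip
r=19=10011 popcount=3 -> skip
r=20=10100 popcount=2 -> skip
r=21=10101 popcount=3 -> skip
r=22=10110 popcount=3 -> skip
r=23=10111 popcount=4 -> skip
r=24=11000 popcount=2 -> skip
r=25=11001 popcount=3 -> skip
r=26=11010 popcount=3 -> skip
r=27=11011 popcount=4 -> skip
r=28=11100 popcount=3 -> skip
r=29=11101 popcount=4 -> skip
r=30=11110 popcount=4 -> skip
r=31=11111 popcount=5 -> KEEP
r=32=100000 popcount=1 -> skip
r=33=100001 popcount=2 -> skip
r=34=100010 popcount=2 -> skip
r=35=100011 popcount=3 -> skip
r=36=100100 popcount=2 -> skip
r=37=100101 popcount=3 -> skip
r=38=100110 popcount=3 -> skip
r=39=100111 popcount=4 -> skip
r=40=101000 popcount=2 -> skip
r=41=101001 popcount=3 -> skip
r=42=101010 popcount=3 -> skip
r=43=101011 popcount=4 -> skip
r=44=101100 popcount=3 -> skip
r=45=101101 popcount=4 -> skip
r=46=101110 popcount=4 -> skip
r=47=101111 popcount=5 -> KEEP
r=48=110000 popcount=2 -> skip
r=49=110001 popcount=3 -> skip
r=50=110010 popcount=3 -> skip
r=51=110011 popcount=4 -> skip
r=52=110100 popcount=3 -> skip
r=53=110101 popcount=4 -> skip
r=54=110110 popcount=4 -> skip
r=55=110111 popcount=5 -> KEEP
r=56=111000 popcount=3 -> skip
r=57=111001 popcount=4 -> skip
r=58=111010 popcount=4 -> skip
r=59=111011 popcount=5 -> KEEP
r=60=111100 popcount=4 -> skip
Kept rows: 31 47 55 59

Answer: 31 47 55 59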